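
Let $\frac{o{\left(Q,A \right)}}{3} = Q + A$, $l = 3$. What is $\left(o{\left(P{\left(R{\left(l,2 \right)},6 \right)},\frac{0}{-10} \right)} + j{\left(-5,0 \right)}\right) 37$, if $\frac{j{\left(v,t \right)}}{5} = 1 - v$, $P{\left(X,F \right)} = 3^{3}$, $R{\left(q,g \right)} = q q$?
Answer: $4107$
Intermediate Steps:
$R{\left(q,g \right)} = q^{2}$
$P{\left(X,F \right)} = 27$
$j{\left(v,t \right)} = 5 - 5 v$ ($j{\left(v,t \right)} = 5 \left(1 - v\right) = 5 - 5 v$)
$o{\left(Q,A \right)} = 3 A + 3 Q$ ($o{\left(Q,A \right)} = 3 \left(Q + A\right) = 3 \left(A + Q\right) = 3 A + 3 Q$)
$\left(o{\left(P{\left(R{\left(l,2 \right)},6 \right)},\frac{0}{-10} \right)} + j{\left(-5,0 \right)}\right) 37 = \left(\left(3 \frac{0}{-10} + 3 \cdot 27\right) + \left(5 - -25\right)\right) 37 = \left(\left(3 \cdot 0 \left(- \frac{1}{10}\right) + 81\right) + \left(5 + 25\right)\right) 37 = \left(\left(3 \cdot 0 + 81\right) + 30\right) 37 = \left(\left(0 + 81\right) + 30\right) 37 = \left(81 + 30\right) 37 = 111 \cdot 37 = 4107$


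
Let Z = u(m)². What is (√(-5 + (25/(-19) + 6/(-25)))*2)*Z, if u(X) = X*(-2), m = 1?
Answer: 24*I*√6574/95 ≈ 20.483*I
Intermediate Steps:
u(X) = -2*X
Z = 4 (Z = (-2*1)² = (-2)² = 4)
(√(-5 + (25/(-19) + 6/(-25)))*2)*Z = (√(-5 + (25/(-19) + 6/(-25)))*2)*4 = (√(-5 + (25*(-1/19) + 6*(-1/25)))*2)*4 = (√(-5 + (-25/19 - 6/25))*2)*4 = (√(-5 - 739/475)*2)*4 = (√(-3114/475)*2)*4 = ((3*I*√6574/95)*2)*4 = (6*I*√6574/95)*4 = 24*I*√6574/95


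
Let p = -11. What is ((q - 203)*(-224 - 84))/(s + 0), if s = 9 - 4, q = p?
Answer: 65912/5 ≈ 13182.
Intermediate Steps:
q = -11
s = 5
((q - 203)*(-224 - 84))/(s + 0) = ((-11 - 203)*(-224 - 84))/(5 + 0) = -214*(-308)/5 = 65912*(⅕) = 65912/5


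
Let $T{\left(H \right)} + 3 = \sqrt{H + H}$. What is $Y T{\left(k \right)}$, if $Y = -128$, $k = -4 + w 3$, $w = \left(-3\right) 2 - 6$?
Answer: $384 - 512 i \sqrt{5} \approx 384.0 - 1144.9 i$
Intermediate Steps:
$w = -12$ ($w = -6 - 6 = -12$)
$k = -40$ ($k = -4 - 36 = -40$)
$T{\left(H \right)} = -3 + \sqrt{2} \sqrt{H}$ ($T{\left(H \right)} = -3 + \sqrt{H + H} = -3 + \sqrt{2 H} = -3 + \sqrt{2} \sqrt{H}$)
$Y T{\left(k \right)} = - 128 \left(-3 + \sqrt{2} \sqrt{-40}\right) = - 128 \left(-3 + \sqrt{2} \cdot 2 i \sqrt{10}\right) = - 128 \left(-3 + 4 i \sqrt{5}\right) = 384 - 512 i \sqrt{5}$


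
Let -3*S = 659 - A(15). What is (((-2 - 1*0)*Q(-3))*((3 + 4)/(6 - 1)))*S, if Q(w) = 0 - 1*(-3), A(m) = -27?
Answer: 9604/5 ≈ 1920.8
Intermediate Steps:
Q(w) = 3 (Q(w) = 0 + 3 = 3)
S = -686/3 (S = -(659 - 1*(-27))/3 = -(659 + 27)/3 = -1/3*686 = -686/3 ≈ -228.67)
(((-2 - 1*0)*Q(-3))*((3 + 4)/(6 - 1)))*S = (((-2 - 1*0)*3)*((3 + 4)/(6 - 1)))*(-686/3) = (((-2 + 0)*3)*(7/5))*(-686/3) = ((-2*3)*(7*(1/5)))*(-686/3) = -6*7/5*(-686/3) = -42/5*(-686/3) = 9604/5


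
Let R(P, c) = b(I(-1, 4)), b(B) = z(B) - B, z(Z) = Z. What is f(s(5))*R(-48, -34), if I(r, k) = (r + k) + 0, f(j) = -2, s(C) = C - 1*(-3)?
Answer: 0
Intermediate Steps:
s(C) = 3 + C (s(C) = C + 3 = 3 + C)
I(r, k) = k + r (I(r, k) = (k + r) + 0 = k + r)
b(B) = 0 (b(B) = B - B = 0)
R(P, c) = 0
f(s(5))*R(-48, -34) = -2*0 = 0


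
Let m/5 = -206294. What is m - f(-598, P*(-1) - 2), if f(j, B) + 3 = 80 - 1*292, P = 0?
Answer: -1031255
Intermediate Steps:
m = -1031470 (m = 5*(-206294) = -1031470)
f(j, B) = -215 (f(j, B) = -3 + (80 - 1*292) = -3 + (80 - 292) = -3 - 212 = -215)
m - f(-598, P*(-1) - 2) = -1031470 - 1*(-215) = -1031470 + 215 = -1031255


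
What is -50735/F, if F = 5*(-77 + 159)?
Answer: -10147/82 ≈ -123.74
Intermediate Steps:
F = 410 (F = 5*82 = 410)
-50735/F = -50735/410 = -50735*1/410 = -10147/82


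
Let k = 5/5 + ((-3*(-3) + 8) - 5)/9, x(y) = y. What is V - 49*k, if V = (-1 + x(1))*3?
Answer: -343/3 ≈ -114.33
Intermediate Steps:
V = 0 (V = (-1 + 1)*3 = 0*3 = 0)
k = 7/3 (k = 5*(⅕) + ((9 + 8) - 5)*(⅑) = 1 + (17 - 5)*(⅑) = 1 + 12*(⅑) = 1 + 4/3 = 7/3 ≈ 2.3333)
V - 49*k = 0 - 49*7/3 = 0 - 343/3 = -343/3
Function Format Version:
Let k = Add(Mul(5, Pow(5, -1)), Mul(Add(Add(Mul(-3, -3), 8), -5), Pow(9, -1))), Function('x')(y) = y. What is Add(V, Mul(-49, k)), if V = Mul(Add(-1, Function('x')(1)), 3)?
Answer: Rational(-343, 3) ≈ -114.33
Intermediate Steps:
V = 0 (V = Mul(Add(-1, 1), 3) = Mul(0, 3) = 0)
k = Rational(7, 3) (k = Add(Mul(5, Rational(1, 5)), Mul(Add(Add(9, 8), -5), Rational(1, 9))) = Add(1, Mul(Add(17, -5), Rational(1, 9))) = Add(1, Mul(12, Rational(1, 9))) = Add(1, Rational(4, 3)) = Rational(7, 3) ≈ 2.3333)
Add(V, Mul(-49, k)) = Add(0, Mul(-49, Rational(7, 3))) = Add(0, Rational(-343, 3)) = Rational(-343, 3)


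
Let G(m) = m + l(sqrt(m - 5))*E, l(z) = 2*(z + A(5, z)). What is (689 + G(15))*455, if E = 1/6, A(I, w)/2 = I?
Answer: 965510/3 + 455*sqrt(10)/3 ≈ 3.2232e+5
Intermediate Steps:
A(I, w) = 2*I
E = 1/6 ≈ 0.16667
l(z) = 20 + 2*z (l(z) = 2*(z + 2*5) = 2*(z + 10) = 2*(10 + z) = 20 + 2*z)
G(m) = 10/3 + m + sqrt(-5 + m)/3 (G(m) = m + (20 + 2*sqrt(m - 5))*(1/6) = m + (20 + 2*sqrt(-5 + m))*(1/6) = m + (10/3 + sqrt(-5 + m)/3) = 10/3 + m + sqrt(-5 + m)/3)
(689 + G(15))*455 = (689 + (10/3 + 15 + sqrt(-5 + 15)/3))*455 = (689 + (10/3 + 15 + sqrt(10)/3))*455 = (689 + (55/3 + sqrt(10)/3))*455 = (2122/3 + sqrt(10)/3)*455 = 965510/3 + 455*sqrt(10)/3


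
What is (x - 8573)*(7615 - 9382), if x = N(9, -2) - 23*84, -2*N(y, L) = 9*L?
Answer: 18546432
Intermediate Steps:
N(y, L) = -9*L/2
x = -1923 (x = -9/2*(-2) - 23*84 = 9 - 1932 = -1923)
(x - 8573)*(7615 - 9382) = (-1923 - 8573)*(7615 - 9382) = -10496*(-1767) = 18546432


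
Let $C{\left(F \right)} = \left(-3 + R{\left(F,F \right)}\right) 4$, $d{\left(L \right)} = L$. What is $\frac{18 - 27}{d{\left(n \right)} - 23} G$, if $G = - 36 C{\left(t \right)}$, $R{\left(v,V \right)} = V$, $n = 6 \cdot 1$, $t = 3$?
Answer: $0$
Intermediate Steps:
$n = 6$
$C{\left(F \right)} = -12 + 4 F$ ($C{\left(F \right)} = \left(-3 + F\right) 4 = -12 + 4 F$)
$G = 0$ ($G = - 36 \left(-12 + 4 \cdot 3\right) = - 36 \left(-12 + 12\right) = \left(-36\right) 0 = 0$)
$\frac{18 - 27}{d{\left(n \right)} - 23} G = \frac{18 - 27}{6 - 23} \cdot 0 = - \frac{9}{-17} \cdot 0 = \left(-9\right) \left(- \frac{1}{17}\right) 0 = \frac{9}{17} \cdot 0 = 0$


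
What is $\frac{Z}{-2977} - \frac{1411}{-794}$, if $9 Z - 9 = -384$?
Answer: $\frac{12700891}{7091214} \approx 1.7911$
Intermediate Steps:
$Z = - \frac{125}{3}$ ($Z = 1 + \frac{1}{9} \left(-384\right) = 1 - \frac{128}{3} = - \frac{125}{3} \approx -41.667$)
$\frac{Z}{-2977} - \frac{1411}{-794} = - \frac{125}{3 \left(-2977\right)} - \frac{1411}{-794} = \left(- \frac{125}{3}\right) \left(- \frac{1}{2977}\right) - - \frac{1411}{794} = \frac{125}{8931} + \frac{1411}{794} = \frac{12700891}{7091214}$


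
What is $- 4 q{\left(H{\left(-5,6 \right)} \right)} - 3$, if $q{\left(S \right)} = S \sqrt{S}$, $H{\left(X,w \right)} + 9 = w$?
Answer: $-3 + 12 i \sqrt{3} \approx -3.0 + 20.785 i$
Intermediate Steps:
$H{\left(X,w \right)} = -9 + w$
$q{\left(S \right)} = S^{\frac{3}{2}}$
$- 4 q{\left(H{\left(-5,6 \right)} \right)} - 3 = - 4 \left(-9 + 6\right)^{\frac{3}{2}} - 3 = - 4 \left(-3\right)^{\frac{3}{2}} - 3 = - 4 \left(- 3 i \sqrt{3}\right) - 3 = 12 i \sqrt{3} - 3 = -3 + 12 i \sqrt{3}$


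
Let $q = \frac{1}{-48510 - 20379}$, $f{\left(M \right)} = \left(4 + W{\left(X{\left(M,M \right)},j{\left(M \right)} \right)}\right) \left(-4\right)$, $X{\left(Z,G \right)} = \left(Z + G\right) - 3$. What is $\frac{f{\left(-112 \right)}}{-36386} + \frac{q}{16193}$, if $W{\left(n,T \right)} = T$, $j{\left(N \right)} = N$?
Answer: $- \frac{240952246825}{20294647664361} \approx -0.011873$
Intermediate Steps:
$X{\left(Z,G \right)} = -3 + G + Z$ ($X{\left(Z,G \right)} = \left(G + Z\right) - 3 = -3 + G + Z$)
$f{\left(M \right)} = -16 - 4 M$ ($f{\left(M \right)} = \left(4 + M\right) \left(-4\right) = -16 - 4 M$)
$q = - \frac{1}{68889}$ ($q = \frac{1}{-68889} = - \frac{1}{68889} \approx -1.4516 \cdot 10^{-5}$)
$\frac{f{\left(-112 \right)}}{-36386} + \frac{q}{16193} = \frac{-16 - -448}{-36386} - \frac{1}{68889 \cdot 16193} = \left(-16 + 448\right) \left(- \frac{1}{36386}\right) - \frac{1}{1115519577} = 432 \left(- \frac{1}{36386}\right) - \frac{1}{1115519577} = - \frac{216}{18193} - \frac{1}{1115519577} = - \frac{240952246825}{20294647664361}$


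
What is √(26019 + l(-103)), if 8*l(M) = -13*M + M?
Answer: √104694/2 ≈ 161.78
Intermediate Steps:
l(M) = -3*M/2 (l(M) = (-13*M + M)/8 = (-12*M)/8 = -3*M/2)
√(26019 + l(-103)) = √(26019 - 3/2*(-103)) = √(26019 + 309/2) = √(52347/2) = √104694/2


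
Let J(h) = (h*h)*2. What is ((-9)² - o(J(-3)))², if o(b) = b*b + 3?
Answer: 60516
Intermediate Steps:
J(h) = 2*h² (J(h) = h²*2 = 2*h²)
o(b) = 3 + b² (o(b) = b² + 3 = 3 + b²)
((-9)² - o(J(-3)))² = ((-9)² - (3 + (2*(-3)²)²))² = (81 - (3 + (2*9)²))² = (81 - (3 + 18²))² = (81 - (3 + 324))² = (81 - 1*327)² = (81 - 327)² = (-246)² = 60516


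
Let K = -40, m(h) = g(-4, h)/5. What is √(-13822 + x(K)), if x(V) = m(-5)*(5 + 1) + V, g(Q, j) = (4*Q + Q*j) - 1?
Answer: 2*I*√86615/5 ≈ 117.72*I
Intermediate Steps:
g(Q, j) = -1 + 4*Q + Q*j
m(h) = -17/5 - 4*h/5 (m(h) = (-1 + 4*(-4) - 4*h)/5 = (-1 - 16 - 4*h)*(⅕) = (-17 - 4*h)*(⅕) = -17/5 - 4*h/5)
x(V) = 18/5 + V (x(V) = (-17/5 - ⅘*(-5))*(5 + 1) + V = (-17/5 + 4)*6 + V = (⅗)*6 + V = 18/5 + V)
√(-13822 + x(K)) = √(-13822 + (18/5 - 40)) = √(-13822 - 182/5) = √(-69292/5) = 2*I*√86615/5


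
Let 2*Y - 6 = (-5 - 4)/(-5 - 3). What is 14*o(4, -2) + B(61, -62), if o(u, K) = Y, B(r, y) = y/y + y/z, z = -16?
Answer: 219/4 ≈ 54.750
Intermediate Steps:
B(r, y) = 1 - y/16 (B(r, y) = y/y + y/(-16) = 1 + y*(-1/16) = 1 - y/16)
Y = 57/16 (Y = 3 + ((-5 - 4)/(-5 - 3))/2 = 3 + (-9/(-8))/2 = 3 + (-9*(-⅛))/2 = 3 + (½)*(9/8) = 3 + 9/16 = 57/16 ≈ 3.5625)
o(u, K) = 57/16
14*o(4, -2) + B(61, -62) = 14*(57/16) + (1 - 1/16*(-62)) = 399/8 + (1 + 31/8) = 399/8 + 39/8 = 219/4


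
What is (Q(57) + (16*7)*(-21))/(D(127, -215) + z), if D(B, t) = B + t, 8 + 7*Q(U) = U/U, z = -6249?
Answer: 2353/6337 ≈ 0.37131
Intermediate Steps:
Q(U) = -1 (Q(U) = -8/7 + (U/U)/7 = -8/7 + (⅐)*1 = -8/7 + ⅐ = -1)
(Q(57) + (16*7)*(-21))/(D(127, -215) + z) = (-1 + (16*7)*(-21))/((127 - 215) - 6249) = (-1 + 112*(-21))/(-88 - 6249) = (-1 - 2352)/(-6337) = -2353*(-1/6337) = 2353/6337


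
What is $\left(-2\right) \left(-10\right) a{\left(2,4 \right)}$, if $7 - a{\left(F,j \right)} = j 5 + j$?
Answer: $-340$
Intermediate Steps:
$a{\left(F,j \right)} = 7 - 6 j$ ($a{\left(F,j \right)} = 7 - \left(j 5 + j\right) = 7 - \left(5 j + j\right) = 7 - 6 j$)
$\left(-2\right) \left(-10\right) a{\left(2,4 \right)} = \left(-2\right) \left(-10\right) \left(7 - 24\right) = 20 \left(7 - 24\right) = 20 \left(-17\right) = -340$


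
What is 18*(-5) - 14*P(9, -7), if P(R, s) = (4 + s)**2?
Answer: -216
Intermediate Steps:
18*(-5) - 14*P(9, -7) = 18*(-5) - 14*(4 - 7)**2 = -90 - 14*(-3)**2 = -90 - 14*9 = -90 - 126 = -216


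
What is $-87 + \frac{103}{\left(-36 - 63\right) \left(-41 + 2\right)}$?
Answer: $- \frac{335804}{3861} \approx -86.973$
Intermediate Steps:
$-87 + \frac{103}{\left(-36 - 63\right) \left(-41 + 2\right)} = -87 + \frac{103}{\left(-99\right) \left(-39\right)} = -87 + \frac{103}{3861} = - \frac{335804}{3861}$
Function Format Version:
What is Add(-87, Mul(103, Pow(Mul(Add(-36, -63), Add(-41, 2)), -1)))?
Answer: Rational(-335804, 3861) ≈ -86.973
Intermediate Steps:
Add(-87, Mul(103, Pow(Mul(Add(-36, -63), Add(-41, 2)), -1))) = Add(-87, Mul(103, Pow(Mul(-99, -39), -1))) = Add(-87, Mul(103, Pow(3861, -1))) = Add(-87, Mul(103, Rational(1, 3861))) = Add(-87, Rational(103, 3861)) = Rational(-335804, 3861)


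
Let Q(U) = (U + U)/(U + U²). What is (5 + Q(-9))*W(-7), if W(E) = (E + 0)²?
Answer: 931/4 ≈ 232.75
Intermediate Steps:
W(E) = E²
Q(U) = 2*U/(U + U²) (Q(U) = (2*U)/(U + U²) = 2*U/(U + U²))
(5 + Q(-9))*W(-7) = (5 + 2/(1 - 9))*(-7)² = (5 + 2/(-8))*49 = (5 + 2*(-⅛))*49 = (5 - ¼)*49 = (19/4)*49 = 931/4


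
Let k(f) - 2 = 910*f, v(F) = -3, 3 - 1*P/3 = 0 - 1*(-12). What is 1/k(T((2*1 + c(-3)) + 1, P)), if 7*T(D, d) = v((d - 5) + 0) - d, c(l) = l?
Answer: 1/3122 ≈ 0.00032031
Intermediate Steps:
P = -27 (P = 9 - 3*(0 - 1*(-12)) = 9 - 3*(0 + 12) = 9 - 3*12 = 9 - 36 = -27)
T(D, d) = -3/7 - d/7 (T(D, d) = (-3 - d)/7 = -3/7 - d/7)
k(f) = 2 + 910*f
1/k(T((2*1 + c(-3)) + 1, P)) = 1/(2 + 910*(-3/7 - 1/7*(-27))) = 1/(2 + 910*(-3/7 + 27/7)) = 1/(2 + 910*(24/7)) = 1/(2 + 3120) = 1/3122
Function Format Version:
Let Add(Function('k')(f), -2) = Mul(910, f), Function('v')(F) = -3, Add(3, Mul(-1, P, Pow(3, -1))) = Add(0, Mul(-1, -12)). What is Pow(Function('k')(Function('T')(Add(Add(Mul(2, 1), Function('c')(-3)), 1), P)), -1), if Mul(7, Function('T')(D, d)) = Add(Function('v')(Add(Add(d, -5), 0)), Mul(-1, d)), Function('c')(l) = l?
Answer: Rational(1, 3122) ≈ 0.00032031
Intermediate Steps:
P = -27 (P = Add(9, Mul(-3, Add(0, Mul(-1, -12)))) = Add(9, Mul(-3, Add(0, 12))) = Add(9, Mul(-3, 12)) = Add(9, -36) = -27)
Function('T')(D, d) = Add(Rational(-3, 7), Mul(Rational(-1, 7), d)) (Function('T')(D, d) = Mul(Rational(1, 7), Add(-3, Mul(-1, d))) = Add(Rational(-3, 7), Mul(Rational(-1, 7), d)))
Function('k')(f) = Add(2, Mul(910, f))
Pow(Function('k')(Function('T')(Add(Add(Mul(2, 1), Function('c')(-3)), 1), P)), -1) = Pow(Add(2, Mul(910, Add(Rational(-3, 7), Mul(Rational(-1, 7), -27)))), -1) = Pow(Add(2, Mul(910, Add(Rational(-3, 7), Rational(27, 7)))), -1) = Pow(Add(2, Mul(910, Rational(24, 7))), -1) = Pow(Add(2, 3120), -1) = Pow(3122, -1) = Rational(1, 3122)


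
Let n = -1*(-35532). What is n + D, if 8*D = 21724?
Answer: 76495/2 ≈ 38248.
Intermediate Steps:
n = 35532
D = 5431/2 (D = (⅛)*21724 = 5431/2 ≈ 2715.5)
n + D = 35532 + 5431/2 = 76495/2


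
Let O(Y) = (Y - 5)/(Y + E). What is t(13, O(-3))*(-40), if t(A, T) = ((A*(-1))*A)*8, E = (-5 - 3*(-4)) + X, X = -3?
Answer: 54080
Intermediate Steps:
E = 4 (E = (-5 - 3*(-4)) - 3 = (-5 + 12) - 3 = 7 - 3 = 4)
O(Y) = (-5 + Y)/(4 + Y) (O(Y) = (Y - 5)/(Y + 4) = (-5 + Y)/(4 + Y))
t(A, T) = -8*A² (t(A, T) = ((-A)*A)*8 = -A²*8 = -8*A²)
t(13, O(-3))*(-40) = -8*13²*(-40) = -8*169*(-40) = -1352*(-40) = 54080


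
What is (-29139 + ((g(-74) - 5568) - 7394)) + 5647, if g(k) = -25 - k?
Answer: -36405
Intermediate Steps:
(-29139 + ((g(-74) - 5568) - 7394)) + 5647 = (-29139 + (((-25 - 1*(-74)) - 5568) - 7394)) + 5647 = (-29139 + (((-25 + 74) - 5568) - 7394)) + 5647 = (-29139 + ((49 - 5568) - 7394)) + 5647 = (-29139 + (-5519 - 7394)) + 5647 = (-29139 - 12913) + 5647 = -42052 + 5647 = -36405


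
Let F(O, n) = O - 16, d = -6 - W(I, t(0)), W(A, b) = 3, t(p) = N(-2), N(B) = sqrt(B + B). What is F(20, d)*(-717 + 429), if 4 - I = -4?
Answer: -1152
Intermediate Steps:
I = 8 (I = 4 - 1*(-4) = 4 + 4 = 8)
N(B) = sqrt(2)*sqrt(B) (N(B) = sqrt(2*B) = sqrt(2)*sqrt(B))
t(p) = 2*I (t(p) = sqrt(2)*sqrt(-2) = sqrt(2)*(I*sqrt(2)) = 2*I)
d = -9 (d = -6 - 1*3 = -6 - 3 = -9)
F(O, n) = -16 + O
F(20, d)*(-717 + 429) = (-16 + 20)*(-717 + 429) = 4*(-288) = -1152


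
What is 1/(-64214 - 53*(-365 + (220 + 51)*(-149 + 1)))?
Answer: 1/2080855 ≈ 4.8057e-7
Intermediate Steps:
1/(-64214 - 53*(-365 + (220 + 51)*(-149 + 1))) = 1/(-64214 - 53*(-365 + 271*(-148))) = 1/(-64214 - 53*(-365 - 40108)) = 1/(-64214 - 53*(-40473)) = 1/(-64214 + 2145069) = 1/2080855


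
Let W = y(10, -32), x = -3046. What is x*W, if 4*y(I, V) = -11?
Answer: 16753/2 ≈ 8376.5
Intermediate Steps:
y(I, V) = -11/4 (y(I, V) = (¼)*(-11) = -11/4)
W = -11/4 ≈ -2.7500
x*W = -3046*(-11/4) = 16753/2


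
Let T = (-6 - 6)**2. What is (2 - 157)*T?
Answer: -22320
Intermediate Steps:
T = 144 (T = (-12)**2 = 144)
(2 - 157)*T = (2 - 157)*144 = -155*144 = -22320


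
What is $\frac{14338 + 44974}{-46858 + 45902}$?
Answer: $- \frac{14828}{239} \approx -62.042$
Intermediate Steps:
$\frac{14338 + 44974}{-46858 + 45902} = \frac{59312}{-956} = 59312 \left(- \frac{1}{956}\right) = - \frac{14828}{239}$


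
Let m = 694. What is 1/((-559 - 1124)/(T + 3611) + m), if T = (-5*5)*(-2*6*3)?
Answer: 4511/3128951 ≈ 0.0014417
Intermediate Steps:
T = 900 (T = -(-300)*3 = -25*(-36) = 900)
1/((-559 - 1124)/(T + 3611) + m) = 1/((-559 - 1124)/(900 + 3611) + 694) = 1/(-1683/4511 + 694) = 1/(3128951/4511) = 4511/3128951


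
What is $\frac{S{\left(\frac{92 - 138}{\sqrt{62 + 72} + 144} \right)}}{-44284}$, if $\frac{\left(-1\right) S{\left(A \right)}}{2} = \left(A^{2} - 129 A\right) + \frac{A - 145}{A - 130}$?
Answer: $\frac{198149329075529748}{102760755249656972669} - \frac{5373597626276337 \sqrt{134}}{411043020998627890676} \approx 0.0017769$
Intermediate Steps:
$S{\left(A \right)} = - 2 A^{2} + 258 A - \frac{2 \left(-145 + A\right)}{-130 + A}$ ($S{\left(A \right)} = - 2 \left(\left(A^{2} - 129 A\right) + \frac{A - 145}{A - 130}\right) = - 2 \left(\left(A^{2} - 129 A\right) + \frac{-145 + A}{-130 + A}\right) = - 2 \left(A^{2} - 129 A + \frac{-145 + A}{-130 + A}\right) = - 2 A^{2} + 258 A - \frac{2 \left(-145 + A\right)}{-130 + A}$)
$\frac{S{\left(\frac{92 - 138}{\sqrt{62 + 72} + 144} \right)}}{-44284} = \frac{2 \frac{1}{-130 + \frac{92 - 138}{\sqrt{62 + 72} + 144}} \left(145 - \left(\frac{92 - 138}{\sqrt{62 + 72} + 144}\right)^{3} - 16771 \frac{92 - 138}{\sqrt{62 + 72} + 144} + 259 \left(\frac{92 - 138}{\sqrt{62 + 72} + 144}\right)^{2}\right)}{-44284} = \frac{2 \left(145 - \left(- \frac{46}{\sqrt{134} + 144}\right)^{3} - 16771 \left(- \frac{46}{\sqrt{134} + 144}\right) + 259 \left(- \frac{46}{\sqrt{134} + 144}\right)^{2}\right)}{-130 - \frac{46}{\sqrt{134} + 144}} \left(- \frac{1}{44284}\right) = \frac{2 \left(145 - \left(- \frac{46}{144 + \sqrt{134}}\right)^{3} - 16771 \left(- \frac{46}{144 + \sqrt{134}}\right) + 259 \left(- \frac{46}{144 + \sqrt{134}}\right)^{2}\right)}{-130 - \frac{46}{144 + \sqrt{134}}} \left(- \frac{1}{44284}\right) = \frac{2 \left(145 - - \frac{97336}{\left(144 + \sqrt{134}\right)^{3}} + \frac{771466}{144 + \sqrt{134}} + 259 \frac{2116}{\left(144 + \sqrt{134}\right)^{2}}\right)}{-130 - \frac{46}{144 + \sqrt{134}}} \left(- \frac{1}{44284}\right) = \frac{2 \left(145 + \frac{97336}{\left(144 + \sqrt{134}\right)^{3}} + \frac{771466}{144 + \sqrt{134}} + \frac{548044}{\left(144 + \sqrt{134}\right)^{2}}\right)}{-130 - \frac{46}{144 + \sqrt{134}}} \left(- \frac{1}{44284}\right) = \frac{2 \left(145 + \frac{97336}{\left(144 + \sqrt{134}\right)^{3}} + \frac{548044}{\left(144 + \sqrt{134}\right)^{2}} + \frac{771466}{144 + \sqrt{134}}\right)}{-130 - \frac{46}{144 + \sqrt{134}}} \left(- \frac{1}{44284}\right) = - \frac{145 + \frac{97336}{\left(144 + \sqrt{134}\right)^{3}} + \frac{548044}{\left(144 + \sqrt{134}\right)^{2}} + \frac{771466}{144 + \sqrt{134}}}{22142 \left(-130 - \frac{46}{144 + \sqrt{134}}\right)}$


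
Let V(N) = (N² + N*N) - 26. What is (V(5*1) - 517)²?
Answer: 243049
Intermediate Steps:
V(N) = -26 + 2*N² (V(N) = (N² + N²) - 26 = 2*N² - 26 = -26 + 2*N²)
(V(5*1) - 517)² = ((-26 + 2*(5*1)²) - 517)² = ((-26 + 2*5²) - 517)² = ((-26 + 2*25) - 517)² = ((-26 + 50) - 517)² = (24 - 517)² = (-493)² = 243049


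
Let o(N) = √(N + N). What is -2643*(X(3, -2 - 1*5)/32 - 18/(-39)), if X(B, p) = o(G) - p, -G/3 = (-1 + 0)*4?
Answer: -747969/416 - 2643*√6/16 ≈ -2202.6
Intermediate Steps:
G = 12 (G = -3*(-1 + 0)*4 = -(-3)*4 = -3*(-4) = 12)
o(N) = √2*√N (o(N) = √(2*N) = √2*√N)
X(B, p) = -p + 2*√6 (X(B, p) = √2*√12 - p = √2*(2*√3) - p = 2*√6 - p = -p + 2*√6)
-2643*(X(3, -2 - 1*5)/32 - 18/(-39)) = -2643*((-(-2 - 1*5) + 2*√6)/32 - 18/(-39)) = -2643*((-(-2 - 5) + 2*√6)*(1/32) - 18*(-1/39)) = -2643*((-1*(-7) + 2*√6)*(1/32) + 6/13) = -2643*((7 + 2*√6)*(1/32) + 6/13) = -2643*((7/32 + √6/16) + 6/13) = -2643*(283/416 + √6/16) = -747969/416 - 2643*√6/16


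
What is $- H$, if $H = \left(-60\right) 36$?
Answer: $2160$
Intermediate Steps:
$H = -2160$
$- H = \left(-1\right) \left(-2160\right) = 2160$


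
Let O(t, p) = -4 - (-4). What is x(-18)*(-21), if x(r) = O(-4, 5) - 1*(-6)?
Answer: -126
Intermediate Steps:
O(t, p) = 0 (O(t, p) = -4 - 1*(-4) = -4 + 4 = 0)
x(r) = 6 (x(r) = 0 - 1*(-6) = 0 + 6 = 6)
x(-18)*(-21) = 6*(-21) = -126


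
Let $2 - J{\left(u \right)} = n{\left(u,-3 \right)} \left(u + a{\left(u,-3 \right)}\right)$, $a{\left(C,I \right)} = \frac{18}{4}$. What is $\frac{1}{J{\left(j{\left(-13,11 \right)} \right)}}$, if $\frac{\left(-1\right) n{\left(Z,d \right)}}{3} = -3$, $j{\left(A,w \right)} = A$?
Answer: $\frac{2}{157} \approx 0.012739$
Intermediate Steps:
$a{\left(C,I \right)} = \frac{9}{2}$ ($a{\left(C,I \right)} = 18 \cdot \frac{1}{4} = \frac{9}{2}$)
$n{\left(Z,d \right)} = 9$ ($n{\left(Z,d \right)} = \left(-3\right) \left(-3\right) = 9$)
$J{\left(u \right)} = - \frac{77}{2} - 9 u$ ($J{\left(u \right)} = 2 - 9 \left(u + \frac{9}{2}\right) = 2 - 9 \left(\frac{9}{2} + u\right) = 2 - \left(\frac{81}{2} + 9 u\right) = - \frac{77}{2} - 9 u$)
$\frac{1}{J{\left(j{\left(-13,11 \right)} \right)}} = \frac{1}{- \frac{77}{2} - -117} = \frac{1}{- \frac{77}{2} + 117} = \frac{1}{\frac{157}{2}} = \frac{2}{157}$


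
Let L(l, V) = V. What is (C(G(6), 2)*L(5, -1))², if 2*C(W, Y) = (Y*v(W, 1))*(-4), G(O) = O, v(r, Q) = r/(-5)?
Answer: 576/25 ≈ 23.040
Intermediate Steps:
v(r, Q) = -r/5 (v(r, Q) = r*(-⅕) = -r/5)
C(W, Y) = 2*W*Y/5 (C(W, Y) = ((Y*(-W/5))*(-4))/2 = (-W*Y/5*(-4))/2 = (4*W*Y/5)/2 = 2*W*Y/5)
(C(G(6), 2)*L(5, -1))² = (((⅖)*6*2)*(-1))² = ((24/5)*(-1))² = (-24/5)² = 576/25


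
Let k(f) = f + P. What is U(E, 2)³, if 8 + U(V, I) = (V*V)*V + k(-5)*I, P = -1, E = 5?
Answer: 1157625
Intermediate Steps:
k(f) = -1 + f (k(f) = f - 1 = -1 + f)
U(V, I) = -8 + V³ - 6*I (U(V, I) = -8 + ((V*V)*V + (-1 - 5)*I) = -8 + (V²*V - 6*I) = -8 + (V³ - 6*I) = -8 + V³ - 6*I)
U(E, 2)³ = (-8 + 5³ - 6*2)³ = (-8 + 125 - 12)³ = 105³ = 1157625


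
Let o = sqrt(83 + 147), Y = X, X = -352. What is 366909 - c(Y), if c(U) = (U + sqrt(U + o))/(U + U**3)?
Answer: 45461859644/123905 + sqrt(-352 + sqrt(230))/43614560 ≈ 3.6691e+5 + 4.208e-7*I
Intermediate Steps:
Y = -352
o = sqrt(230) ≈ 15.166
c(U) = (U + sqrt(U + sqrt(230)))/(U + U**3)
366909 - c(Y) = 366909 - (-352 + sqrt(-352 + sqrt(230)))/(-352 + (-352)**3) = 366909 - (-352 + sqrt(-352 + sqrt(230)))/(-352 - 43614208) = 366909 - (-352 + sqrt(-352 + sqrt(230)))/(-43614560) = 366909 - (-1)*(-352 + sqrt(-352 + sqrt(230)))/43614560 = 366909 - (1/123905 - sqrt(-352 + sqrt(230))/43614560) = 366909 + (-1/123905 + sqrt(-352 + sqrt(230))/43614560) = 45461859644/123905 + sqrt(-352 + sqrt(230))/43614560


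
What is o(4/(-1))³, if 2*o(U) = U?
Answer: -8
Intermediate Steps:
o(U) = U/2
o(4/(-1))³ = ((4/(-1))/2)³ = ((4*(-1))/2)³ = ((½)*(-4))³ = (-2)³ = -8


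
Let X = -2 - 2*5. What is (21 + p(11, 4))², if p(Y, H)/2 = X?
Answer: 9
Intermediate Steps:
X = -12 (X = -2 - 10 = -12)
p(Y, H) = -24 (p(Y, H) = 2*(-12) = -24)
(21 + p(11, 4))² = (21 - 24)² = (-3)² = 9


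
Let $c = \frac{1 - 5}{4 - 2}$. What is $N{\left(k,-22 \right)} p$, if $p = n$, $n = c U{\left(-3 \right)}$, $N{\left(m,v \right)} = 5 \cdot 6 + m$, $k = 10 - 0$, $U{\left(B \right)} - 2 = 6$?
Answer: $-640$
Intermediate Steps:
$U{\left(B \right)} = 8$ ($U{\left(B \right)} = 2 + 6 = 8$)
$k = 10$ ($k = 10 + 0 = 10$)
$c = -2$ ($c = - \frac{4}{2} = \left(-4\right) \frac{1}{2} = -2$)
$N{\left(m,v \right)} = 30 + m$
$n = -16$ ($n = \left(-2\right) 8 = -16$)
$p = -16$
$N{\left(k,-22 \right)} p = \left(30 + 10\right) \left(-16\right) = 40 \left(-16\right) = -640$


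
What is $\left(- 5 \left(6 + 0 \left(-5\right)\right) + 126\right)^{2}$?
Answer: $9216$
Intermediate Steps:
$\left(- 5 \left(6 + 0 \left(-5\right)\right) + 126\right)^{2} = \left(- 5 \left(6 + 0\right) + 126\right)^{2} = \left(\left(-5\right) 6 + 126\right)^{2} = \left(-30 + 126\right)^{2} = 96^{2} = 9216$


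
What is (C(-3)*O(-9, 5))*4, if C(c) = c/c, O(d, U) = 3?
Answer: 12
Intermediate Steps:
C(c) = 1
(C(-3)*O(-9, 5))*4 = (1*3)*4 = 3*4 = 12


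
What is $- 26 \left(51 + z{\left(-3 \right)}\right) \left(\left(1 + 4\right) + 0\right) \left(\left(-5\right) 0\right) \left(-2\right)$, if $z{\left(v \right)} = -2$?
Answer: $0$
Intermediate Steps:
$- 26 \left(51 + z{\left(-3 \right)}\right) \left(\left(1 + 4\right) + 0\right) \left(\left(-5\right) 0\right) \left(-2\right) = - 26 \left(51 - 2\right) \left(\left(1 + 4\right) + 0\right) \left(\left(-5\right) 0\right) \left(-2\right) = \left(-26\right) 49 \left(5 + 0\right) 0 \left(-2\right) = - 1274 \cdot 5 \cdot 0 \left(-2\right) = - 1274 \cdot 0 \left(-2\right) = \left(-1274\right) 0 = 0$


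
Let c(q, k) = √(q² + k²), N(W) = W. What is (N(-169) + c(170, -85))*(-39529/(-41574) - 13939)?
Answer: 579460457/246 - 49254138845*√5/41574 ≈ -2.9362e+5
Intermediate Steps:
c(q, k) = √(k² + q²)
(N(-169) + c(170, -85))*(-39529/(-41574) - 13939) = (-169 + √((-85)² + 170²))*(-39529/(-41574) - 13939) = (-169 + √(7225 + 28900))*(-39529*(-1/41574) - 13939) = (-169 + √36125)*(39529/41574 - 13939) = (-169 + 85*√5)*(-579460457/41574) = 579460457/246 - 49254138845*√5/41574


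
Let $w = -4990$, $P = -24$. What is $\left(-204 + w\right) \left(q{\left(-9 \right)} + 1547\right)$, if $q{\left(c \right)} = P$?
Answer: $-7910462$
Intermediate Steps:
$q{\left(c \right)} = -24$
$\left(-204 + w\right) \left(q{\left(-9 \right)} + 1547\right) = \left(-204 - 4990\right) \left(-24 + 1547\right) = \left(-5194\right) 1523 = -7910462$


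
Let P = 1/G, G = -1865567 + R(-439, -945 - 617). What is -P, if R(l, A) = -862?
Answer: 1/1866429 ≈ 5.3578e-7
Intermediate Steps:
G = -1866429 (G = -1865567 - 862 = -1866429)
P = -1/1866429 (P = 1/(-1866429) = -1/1866429 ≈ -5.3578e-7)
-P = -1*(-1/1866429) = 1/1866429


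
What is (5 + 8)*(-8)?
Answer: -104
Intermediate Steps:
(5 + 8)*(-8) = 13*(-8) = -104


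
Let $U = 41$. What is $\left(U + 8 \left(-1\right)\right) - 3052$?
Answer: $-3019$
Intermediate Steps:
$\left(U + 8 \left(-1\right)\right) - 3052 = \left(41 + 8 \left(-1\right)\right) - 3052 = \left(41 - 8\right) - 3052 = 33 - 3052 = -3019$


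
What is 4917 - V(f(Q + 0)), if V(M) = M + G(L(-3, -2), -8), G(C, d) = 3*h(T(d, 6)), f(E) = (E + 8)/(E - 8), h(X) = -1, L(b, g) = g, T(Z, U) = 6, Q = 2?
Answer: 14765/3 ≈ 4921.7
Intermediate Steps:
f(E) = (8 + E)/(-8 + E)
G(C, d) = -3 (G(C, d) = 3*(-1) = -3)
V(M) = -3 + M (V(M) = M - 3 = -3 + M)
4917 - V(f(Q + 0)) = 4917 - (-3 + (8 + (2 + 0))/(-8 + (2 + 0))) = 4917 - (-3 + (8 + 2)/(-8 + 2)) = 4917 - (-3 + 10/(-6)) = 4917 - (-3 - ⅙*10) = 4917 - (-3 - 5/3) = 4917 - 1*(-14/3) = 4917 + 14/3 = 14765/3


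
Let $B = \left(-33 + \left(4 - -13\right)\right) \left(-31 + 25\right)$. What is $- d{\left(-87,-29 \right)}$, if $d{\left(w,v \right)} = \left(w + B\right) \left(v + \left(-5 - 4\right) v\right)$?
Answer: $-2088$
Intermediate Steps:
$B = 96$ ($B = \left(-33 + \left(4 + 13\right)\right) \left(-6\right) = \left(-33 + 17\right) \left(-6\right) = \left(-16\right) \left(-6\right) = 96$)
$d{\left(w,v \right)} = - 8 v \left(96 + w\right)$ ($d{\left(w,v \right)} = \left(w + 96\right) \left(v + \left(-5 - 4\right) v\right) = \left(96 + w\right) \left(v - 9 v\right) = \left(96 + w\right) \left(- 8 v\right) = - 8 v \left(96 + w\right)$)
$- d{\left(-87,-29 \right)} = - \left(-8\right) \left(-29\right) \left(96 - 87\right) = - \left(-8\right) \left(-29\right) 9 = \left(-1\right) 2088 = -2088$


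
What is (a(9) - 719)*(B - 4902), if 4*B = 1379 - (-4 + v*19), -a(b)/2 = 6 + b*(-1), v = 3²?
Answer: 3279087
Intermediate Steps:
v = 9
a(b) = -12 + 2*b (a(b) = -2*(6 + b*(-1)) = -2*(6 - b) = -12 + 2*b)
B = 303 (B = (1379 - (-4 + 9*19))/4 = (1379 - (-4 + 171))/4 = (1379 - 1*167)/4 = (1379 - 167)/4 = (¼)*1212 = 303)
(a(9) - 719)*(B - 4902) = ((-12 + 2*9) - 719)*(303 - 4902) = ((-12 + 18) - 719)*(-4599) = (6 - 719)*(-4599) = -713*(-4599) = 3279087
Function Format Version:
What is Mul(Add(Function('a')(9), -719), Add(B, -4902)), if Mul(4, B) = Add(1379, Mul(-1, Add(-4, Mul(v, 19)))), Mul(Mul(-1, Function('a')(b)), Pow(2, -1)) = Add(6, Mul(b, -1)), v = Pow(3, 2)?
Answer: 3279087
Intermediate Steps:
v = 9
Function('a')(b) = Add(-12, Mul(2, b)) (Function('a')(b) = Mul(-2, Add(6, Mul(b, -1))) = Mul(-2, Add(6, Mul(-1, b))) = Add(-12, Mul(2, b)))
B = 303 (B = Mul(Rational(1, 4), Add(1379, Mul(-1, Add(-4, Mul(9, 19))))) = Mul(Rational(1, 4), Add(1379, Mul(-1, Add(-4, 171)))) = Mul(Rational(1, 4), Add(1379, Mul(-1, 167))) = Mul(Rational(1, 4), Add(1379, -167)) = Mul(Rational(1, 4), 1212) = 303)
Mul(Add(Function('a')(9), -719), Add(B, -4902)) = Mul(Add(Add(-12, Mul(2, 9)), -719), Add(303, -4902)) = Mul(Add(Add(-12, 18), -719), -4599) = Mul(Add(6, -719), -4599) = Mul(-713, -4599) = 3279087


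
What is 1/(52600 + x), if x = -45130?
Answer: 1/7470 ≈ 0.00013387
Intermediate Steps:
1/(52600 + x) = 1/(52600 - 45130) = 1/7470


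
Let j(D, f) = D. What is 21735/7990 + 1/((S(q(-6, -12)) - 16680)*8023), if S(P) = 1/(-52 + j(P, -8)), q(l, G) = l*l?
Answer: 9307736659693/3421615648274 ≈ 2.7203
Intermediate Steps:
q(l, G) = l**2
S(P) = 1/(-52 + P)
21735/7990 + 1/((S(q(-6, -12)) - 16680)*8023) = 21735/7990 + 1/(1/(-52 + (-6)**2) - 16680*8023) = 21735*(1/7990) + (1/8023)/(1/(-52 + 36) - 16680) = 4347/1598 + (1/8023)/(1/(-16) - 16680) = 4347/1598 + (1/8023)/(-1/16 - 16680) = 4347/1598 + (1/8023)/(-266881/16) = 4347/1598 - 16/266881*1/8023 = 4347/1598 - 16/2141186263 = 9307736659693/3421615648274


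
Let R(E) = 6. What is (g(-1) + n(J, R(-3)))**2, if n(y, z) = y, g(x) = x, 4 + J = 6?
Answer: 1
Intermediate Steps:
J = 2 (J = -4 + 6 = 2)
(g(-1) + n(J, R(-3)))**2 = (-1 + 2)**2 = 1**2 = 1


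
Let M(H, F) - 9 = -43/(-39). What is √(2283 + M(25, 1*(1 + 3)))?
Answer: √3487809/39 ≈ 47.886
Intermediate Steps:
M(H, F) = 394/39 (M(H, F) = 9 - 43/(-39) = 9 - 43*(-1/39) = 9 + 43/39 = 394/39)
√(2283 + M(25, 1*(1 + 3))) = √(2283 + 394/39) = √(89431/39) = √3487809/39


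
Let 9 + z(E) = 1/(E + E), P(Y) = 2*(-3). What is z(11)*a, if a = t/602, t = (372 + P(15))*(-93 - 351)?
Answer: 8003322/3311 ≈ 2417.2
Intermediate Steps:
P(Y) = -6
t = -162504 (t = (372 - 6)*(-93 - 351) = 366*(-444) = -162504)
z(E) = -9 + 1/(2*E) (z(E) = -9 + 1/(E + E) = -9 + 1/(2*E))
a = -81252/301 (a = -162504/602 = -162504*1/602 = -81252/301 ≈ -269.94)
z(11)*a = (-9 + (½)/11)*(-81252/301) = (-9 + (½)*(1/11))*(-81252/301) = (-9 + 1/22)*(-81252/301) = -197/22*(-81252/301) = 8003322/3311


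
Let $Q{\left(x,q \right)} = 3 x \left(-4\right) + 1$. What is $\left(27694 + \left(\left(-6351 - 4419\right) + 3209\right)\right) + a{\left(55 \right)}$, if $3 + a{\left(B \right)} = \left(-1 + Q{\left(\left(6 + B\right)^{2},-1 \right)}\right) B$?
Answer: $-2435730$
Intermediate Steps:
$Q{\left(x,q \right)} = 1 - 12 x$ ($Q{\left(x,q \right)} = - 12 x + 1 = 1 - 12 x$)
$a{\left(B \right)} = -3 - 12 B \left(6 + B\right)^{2}$ ($a{\left(B \right)} = -3 + \left(-1 - \left(-1 + 12 \left(6 + B\right)^{2}\right)\right) B = -3 + - 12 \left(6 + B\right)^{2} B = -3 - 12 B \left(6 + B\right)^{2}$)
$\left(27694 + \left(\left(-6351 - 4419\right) + 3209\right)\right) + a{\left(55 \right)} = \left(27694 + \left(\left(-6351 - 4419\right) + 3209\right)\right) - \left(58 + 55 \left(-1 + 12 \left(6 + 55\right)^{2}\right)\right) = \left(27694 + \left(-10770 + 3209\right)\right) - \left(58 + 55 \left(-1 + 12 \cdot 61^{2}\right)\right) = \left(27694 - 7561\right) - \left(58 + 55 \left(-1 + 12 \cdot 3721\right)\right) = 20133 - \left(58 + 55 \left(-1 + 44652\right)\right) = 20133 - \left(58 + 2455805\right) = 20133 - 2455863 = -2435730$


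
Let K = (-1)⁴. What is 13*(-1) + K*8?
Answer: -5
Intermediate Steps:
K = 1
13*(-1) + K*8 = 13*(-1) + 1*8 = -13 + 8 = -5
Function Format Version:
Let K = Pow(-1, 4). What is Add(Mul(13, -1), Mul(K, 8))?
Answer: -5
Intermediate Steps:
K = 1
Add(Mul(13, -1), Mul(K, 8)) = Add(Mul(13, -1), Mul(1, 8)) = Add(-13, 8) = -5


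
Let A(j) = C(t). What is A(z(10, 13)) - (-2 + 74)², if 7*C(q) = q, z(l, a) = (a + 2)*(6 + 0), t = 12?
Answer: -36276/7 ≈ -5182.3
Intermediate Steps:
z(l, a) = 12 + 6*a (z(l, a) = (2 + a)*6 = 12 + 6*a)
C(q) = q/7
A(j) = 12/7 (A(j) = (⅐)*12 = 12/7)
A(z(10, 13)) - (-2 + 74)² = 12/7 - (-2 + 74)² = 12/7 - 1*72² = 12/7 - 1*5184 = 12/7 - 5184 = -36276/7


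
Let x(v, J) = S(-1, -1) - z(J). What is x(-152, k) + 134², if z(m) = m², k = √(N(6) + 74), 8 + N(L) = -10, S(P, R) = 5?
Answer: 17905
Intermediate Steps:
N(L) = -18 (N(L) = -8 - 10 = -18)
k = 2*√14 (k = √(-18 + 74) = √56 = 2*√14 ≈ 7.4833)
x(v, J) = 5 - J²
x(-152, k) + 134² = (5 - (2*√14)²) + 134² = (5 - 1*56) + 17956 = (5 - 56) + 17956 = -51 + 17956 = 17905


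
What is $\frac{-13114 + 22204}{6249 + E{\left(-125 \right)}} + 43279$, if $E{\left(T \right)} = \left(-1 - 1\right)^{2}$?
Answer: $\frac{270632677}{6253} \approx 43280.0$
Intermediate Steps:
$E{\left(T \right)} = 4$ ($E{\left(T \right)} = \left(-2\right)^{2} = 4$)
$\frac{-13114 + 22204}{6249 + E{\left(-125 \right)}} + 43279 = \frac{-13114 + 22204}{6249 + 4} + 43279 = \frac{9090}{6253} + 43279 = \frac{270632677}{6253}$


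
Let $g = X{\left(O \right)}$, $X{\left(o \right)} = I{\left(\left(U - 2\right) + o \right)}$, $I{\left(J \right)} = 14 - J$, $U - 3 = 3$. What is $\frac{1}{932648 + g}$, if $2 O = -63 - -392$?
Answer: $\frac{2}{1864987} \approx 1.0724 \cdot 10^{-6}$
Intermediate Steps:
$U = 6$ ($U = 3 + 3 = 6$)
$O = \frac{329}{2}$ ($O = \frac{-63 - -392}{2} = \frac{-63 + 392}{2} = \frac{1}{2} \cdot 329 = \frac{329}{2} \approx 164.5$)
$X{\left(o \right)} = 10 - o$ ($X{\left(o \right)} = 14 - \left(\left(6 - 2\right) + o\right) = 14 - \left(4 + o\right) = 10 - o$)
$g = - \frac{309}{2}$ ($g = 10 - \frac{329}{2} = - \frac{309}{2} \approx -154.5$)
$\frac{1}{932648 + g} = \frac{1}{932648 - \frac{309}{2}} = \frac{1}{\frac{1864987}{2}} = \frac{2}{1864987}$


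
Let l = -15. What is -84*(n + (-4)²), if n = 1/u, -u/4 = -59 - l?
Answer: -59157/44 ≈ -1344.5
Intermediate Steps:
u = 176 (u = -4*(-59 - 1*(-15)) = -4*(-59 + 15) = -4*(-44) = 176)
n = 1/176 ≈ 0.0056818
-84*(n + (-4)²) = -84*(1/176 + (-4)²) = -84*(1/176 + 16) = -84*2817/176 = -59157/44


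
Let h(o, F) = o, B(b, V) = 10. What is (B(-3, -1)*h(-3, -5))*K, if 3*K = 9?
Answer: -90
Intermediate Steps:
K = 3 (K = (⅓)*9 = 3)
(B(-3, -1)*h(-3, -5))*K = (10*(-3))*3 = -30*3 = -90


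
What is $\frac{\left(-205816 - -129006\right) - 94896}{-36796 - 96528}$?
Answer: $\frac{85853}{66662} \approx 1.2879$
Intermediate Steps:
$\frac{\left(-205816 - -129006\right) - 94896}{-36796 - 96528} = \frac{\left(-205816 + 129006\right) - 94896}{-133324} = \left(-76810 - 94896\right) \left(- \frac{1}{133324}\right) = \left(-171706\right) \left(- \frac{1}{133324}\right) = \frac{85853}{66662}$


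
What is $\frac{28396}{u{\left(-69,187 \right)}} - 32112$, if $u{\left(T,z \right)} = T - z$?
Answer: $- \frac{2062267}{64} \approx -32223.0$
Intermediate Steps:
$\frac{28396}{u{\left(-69,187 \right)}} - 32112 = \frac{28396}{-69 - 187} - 32112 = \frac{28396}{-256} - 32112 = 28396 \left(- \frac{1}{256}\right) - 32112 = - \frac{7099}{64} - 32112 = - \frac{2062267}{64}$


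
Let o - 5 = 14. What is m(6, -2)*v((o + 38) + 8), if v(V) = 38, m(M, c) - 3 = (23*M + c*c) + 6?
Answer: 5738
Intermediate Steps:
o = 19 (o = 5 + 14 = 19)
m(M, c) = 9 + c² + 23*M (m(M, c) = 3 + ((23*M + c*c) + 6) = 3 + ((23*M + c²) + 6) = 3 + ((c² + 23*M) + 6) = 3 + (6 + c² + 23*M) = 9 + c² + 23*M)
m(6, -2)*v((o + 38) + 8) = (9 + (-2)² + 23*6)*38 = (9 + 4 + 138)*38 = 151*38 = 5738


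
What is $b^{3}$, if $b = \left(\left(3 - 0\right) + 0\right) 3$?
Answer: $729$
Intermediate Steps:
$b = 9$ ($b = \left(\left(3 + 0\right) + 0\right) 3 = \left(3 + 0\right) 3 = 3 \cdot 3 = 9$)
$b^{3} = 9^{3} = 729$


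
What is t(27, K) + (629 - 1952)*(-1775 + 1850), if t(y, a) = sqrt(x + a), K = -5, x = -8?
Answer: -99225 + I*sqrt(13) ≈ -99225.0 + 3.6056*I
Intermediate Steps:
t(y, a) = sqrt(-8 + a)
t(27, K) + (629 - 1952)*(-1775 + 1850) = sqrt(-8 - 5) + (629 - 1952)*(-1775 + 1850) = sqrt(-13) - 1323*75 = I*sqrt(13) - 99225 = -99225 + I*sqrt(13)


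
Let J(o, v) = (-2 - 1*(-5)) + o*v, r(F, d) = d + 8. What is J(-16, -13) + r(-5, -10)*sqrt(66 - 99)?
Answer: 211 - 2*I*sqrt(33) ≈ 211.0 - 11.489*I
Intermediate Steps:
r(F, d) = 8 + d
J(o, v) = 3 + o*v (J(o, v) = (-2 + 5) + o*v = 3 + o*v)
J(-16, -13) + r(-5, -10)*sqrt(66 - 99) = (3 - 16*(-13)) + (8 - 10)*sqrt(66 - 99) = (3 + 208) - 2*I*sqrt(33) = 211 - 2*I*sqrt(33)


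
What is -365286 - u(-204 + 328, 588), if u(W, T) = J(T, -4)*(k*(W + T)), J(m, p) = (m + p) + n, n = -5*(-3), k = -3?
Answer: 914178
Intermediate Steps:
n = 15
J(m, p) = 15 + m + p (J(m, p) = (m + p) + 15 = 15 + m + p)
u(W, T) = (11 + T)*(-3*T - 3*W) (u(W, T) = (15 + T - 4)*(-3*(W + T)) = (11 + T)*(-3*(T + W)) = (11 + T)*(-3*T - 3*W))
-365286 - u(-204 + 328, 588) = -365286 - (-3)*(11 + 588)*(588 + (-204 + 328)) = -365286 - (-3)*599*(588 + 124) = -365286 - (-3)*599*712 = -365286 - 1*(-1279464) = -365286 + 1279464 = 914178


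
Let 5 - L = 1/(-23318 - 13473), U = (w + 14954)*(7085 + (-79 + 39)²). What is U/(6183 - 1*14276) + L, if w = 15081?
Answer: -9595589838317/297749563 ≈ -32227.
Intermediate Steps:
U = 260853975 (U = (15081 + 14954)*(7085 + (-79 + 39)²) = 30035*(7085 + (-40)²) = 30035*(7085 + 1600) = 30035*8685 = 260853975)
L = 183956/36791 (L = 5 - 1/(-23318 - 13473) = 5 - 1/(-36791) = 5 - 1*(-1/36791) = 5 + 1/36791 = 183956/36791 ≈ 5.0000)
U/(6183 - 1*14276) + L = 260853975/(6183 - 1*14276) + 183956/36791 = 260853975/(6183 - 14276) + 183956/36791 = 260853975/(-8093) + 183956/36791 = 260853975*(-1/8093) + 183956/36791 = -260853975/8093 + 183956/36791 = -9595589838317/297749563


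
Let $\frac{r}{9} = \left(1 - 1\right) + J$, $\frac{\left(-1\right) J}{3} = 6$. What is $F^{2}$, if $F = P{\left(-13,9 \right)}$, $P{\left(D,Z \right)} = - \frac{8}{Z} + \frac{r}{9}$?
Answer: $\frac{28900}{81} \approx 356.79$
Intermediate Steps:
$J = -18$ ($J = \left(-3\right) 6 = -18$)
$r = -162$ ($r = 9 \left(\left(1 - 1\right) - 18\right) = 9 \left(0 - 18\right) = 9 \left(-18\right) = -162$)
$P{\left(D,Z \right)} = -18 - \frac{8}{Z}$ ($P{\left(D,Z \right)} = - \frac{8}{Z} - \frac{162}{9} = - \frac{8}{Z} - 18 = -18 - \frac{8}{Z}$)
$F = - \frac{170}{9}$ ($F = -18 - \frac{8}{9} = - \frac{170}{9} \approx -18.889$)
$F^{2} = \left(- \frac{170}{9}\right)^{2} = \frac{28900}{81}$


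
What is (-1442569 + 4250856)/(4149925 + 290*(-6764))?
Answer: 2808287/2188365 ≈ 1.2833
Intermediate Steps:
(-1442569 + 4250856)/(4149925 + 290*(-6764)) = 2808287/(4149925 - 1961560) = 2808287/2188365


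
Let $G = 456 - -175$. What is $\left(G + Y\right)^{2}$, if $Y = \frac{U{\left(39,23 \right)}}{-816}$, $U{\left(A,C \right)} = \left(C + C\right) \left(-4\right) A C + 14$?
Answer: $\frac{115576201225}{166464} \approx 6.943 \cdot 10^{5}$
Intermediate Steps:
$U{\left(A,C \right)} = 14 - 8 A C^{2}$ ($U{\left(A,C \right)} = 2 C \left(-4\right) A C + 14 = - 8 C A C + 14 = - 8 A C C + 14 = - 8 A C^{2} + 14 = 14 - 8 A C^{2}$)
$Y = \frac{82517}{408}$ ($Y = \frac{14 - 312 \cdot 23^{2}}{-816} = \left(14 - 312 \cdot 529\right) \left(- \frac{1}{816}\right) = \left(14 - 165048\right) \left(- \frac{1}{816}\right) = \left(-165034\right) \left(- \frac{1}{816}\right) = \frac{82517}{408} \approx 202.25$)
$G = 631$ ($G = 456 + 175 = 631$)
$\left(G + Y\right)^{2} = \left(631 + \frac{82517}{408}\right)^{2} = \left(\frac{339965}{408}\right)^{2} = \frac{115576201225}{166464}$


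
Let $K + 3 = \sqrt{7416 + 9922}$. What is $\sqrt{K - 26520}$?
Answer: $\sqrt{-26523 + \sqrt{17338}} \approx 162.45 i$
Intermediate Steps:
$K = -3 + \sqrt{17338}$ ($K = -3 + \sqrt{7416 + 9922} = -3 + \sqrt{17338} \approx 128.67$)
$\sqrt{K - 26520} = \sqrt{\left(-3 + \sqrt{17338}\right) - 26520} = \sqrt{-26523 + \sqrt{17338}}$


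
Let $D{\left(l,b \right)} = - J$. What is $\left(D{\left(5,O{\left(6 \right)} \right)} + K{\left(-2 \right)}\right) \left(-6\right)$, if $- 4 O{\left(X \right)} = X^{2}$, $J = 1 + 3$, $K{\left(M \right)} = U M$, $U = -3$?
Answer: $-12$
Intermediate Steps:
$K{\left(M \right)} = - 3 M$
$J = 4$
$O{\left(X \right)} = - \frac{X^{2}}{4}$
$D{\left(l,b \right)} = -4$ ($D{\left(l,b \right)} = \left(-1\right) 4 = -4$)
$\left(D{\left(5,O{\left(6 \right)} \right)} + K{\left(-2 \right)}\right) \left(-6\right) = \left(-4 - -6\right) \left(-6\right) = \left(-4 + 6\right) \left(-6\right) = 2 \left(-6\right) = -12$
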